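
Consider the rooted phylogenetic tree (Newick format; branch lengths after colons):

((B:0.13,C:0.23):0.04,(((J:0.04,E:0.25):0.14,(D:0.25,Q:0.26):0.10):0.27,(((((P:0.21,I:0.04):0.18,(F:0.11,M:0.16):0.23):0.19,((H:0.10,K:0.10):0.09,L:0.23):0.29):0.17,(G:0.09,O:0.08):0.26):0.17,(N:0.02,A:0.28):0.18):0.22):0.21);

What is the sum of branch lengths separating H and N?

The path runs H → … → MRCA → … → N; the MRCA is the node subtending (((((P,I),(F,M)),((H,K),L)),(G,O)),(N,A)).
Branch lengths along that path: 0.10 + 0.09 + 0.29 + 0.17 + 0.17 + 0.18 + 0.02 = 1.02.

1.02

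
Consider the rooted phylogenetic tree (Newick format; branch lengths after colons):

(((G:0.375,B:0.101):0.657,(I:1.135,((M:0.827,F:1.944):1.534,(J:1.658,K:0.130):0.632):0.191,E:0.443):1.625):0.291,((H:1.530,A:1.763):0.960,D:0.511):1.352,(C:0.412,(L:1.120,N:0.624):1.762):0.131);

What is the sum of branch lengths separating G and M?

5.209

The path runs G → … → MRCA → … → M; the MRCA is the node subtending ((G,B),(I,((M,F),(J,K)),E)).
Branch lengths along that path: 0.375 + 0.657 + 1.625 + 0.191 + 1.534 + 0.827 = 5.209.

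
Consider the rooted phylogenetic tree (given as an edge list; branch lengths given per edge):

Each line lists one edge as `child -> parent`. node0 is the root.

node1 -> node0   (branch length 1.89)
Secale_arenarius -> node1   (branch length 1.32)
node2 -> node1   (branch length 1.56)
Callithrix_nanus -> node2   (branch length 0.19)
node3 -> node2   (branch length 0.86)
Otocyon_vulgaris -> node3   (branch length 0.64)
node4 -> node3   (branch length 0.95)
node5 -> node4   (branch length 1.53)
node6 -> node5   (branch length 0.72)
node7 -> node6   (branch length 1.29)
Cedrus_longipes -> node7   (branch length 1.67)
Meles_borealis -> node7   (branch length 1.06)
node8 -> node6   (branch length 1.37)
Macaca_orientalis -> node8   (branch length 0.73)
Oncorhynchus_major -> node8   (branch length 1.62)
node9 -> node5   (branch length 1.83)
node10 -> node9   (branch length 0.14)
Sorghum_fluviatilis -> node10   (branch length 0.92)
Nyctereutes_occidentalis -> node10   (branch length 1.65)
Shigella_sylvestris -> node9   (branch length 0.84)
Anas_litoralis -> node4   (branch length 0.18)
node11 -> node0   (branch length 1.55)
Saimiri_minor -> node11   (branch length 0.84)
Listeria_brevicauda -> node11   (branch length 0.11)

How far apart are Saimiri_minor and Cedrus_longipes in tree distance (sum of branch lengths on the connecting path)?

12.86

The path runs Saimiri_minor → … → MRCA → … → Cedrus_longipes; the MRCA is the root of the tree.
Branch lengths along that path: 0.84 + 1.55 + 1.89 + 1.56 + 0.86 + 0.95 + 1.53 + 0.72 + 1.29 + 1.67 = 12.86.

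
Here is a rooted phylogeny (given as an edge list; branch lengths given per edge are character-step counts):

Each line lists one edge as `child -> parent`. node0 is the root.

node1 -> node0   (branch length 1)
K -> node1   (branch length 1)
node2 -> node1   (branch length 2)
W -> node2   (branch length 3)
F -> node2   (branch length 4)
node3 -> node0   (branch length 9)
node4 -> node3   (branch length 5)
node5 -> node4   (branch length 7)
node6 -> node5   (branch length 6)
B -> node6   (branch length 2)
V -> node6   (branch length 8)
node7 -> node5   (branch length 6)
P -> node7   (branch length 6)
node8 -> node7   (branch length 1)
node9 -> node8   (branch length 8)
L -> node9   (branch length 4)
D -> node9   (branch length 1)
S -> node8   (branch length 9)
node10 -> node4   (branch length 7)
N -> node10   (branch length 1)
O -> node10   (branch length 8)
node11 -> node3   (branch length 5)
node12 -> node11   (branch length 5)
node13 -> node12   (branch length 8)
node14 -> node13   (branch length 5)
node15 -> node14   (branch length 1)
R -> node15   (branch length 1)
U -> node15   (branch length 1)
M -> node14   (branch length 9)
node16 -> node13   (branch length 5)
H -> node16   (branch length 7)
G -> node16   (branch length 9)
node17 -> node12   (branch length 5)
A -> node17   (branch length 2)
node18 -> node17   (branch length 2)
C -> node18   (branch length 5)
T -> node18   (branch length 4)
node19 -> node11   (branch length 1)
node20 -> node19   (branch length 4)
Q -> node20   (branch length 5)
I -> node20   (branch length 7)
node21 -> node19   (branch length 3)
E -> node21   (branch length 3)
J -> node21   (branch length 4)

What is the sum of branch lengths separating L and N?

34

The path runs L → … → MRCA → … → N; the MRCA is the node subtending (((B,V),(P,((L,D),S))),(N,O)).
Branch lengths along that path: 4 + 8 + 1 + 6 + 7 + 7 + 1 = 34.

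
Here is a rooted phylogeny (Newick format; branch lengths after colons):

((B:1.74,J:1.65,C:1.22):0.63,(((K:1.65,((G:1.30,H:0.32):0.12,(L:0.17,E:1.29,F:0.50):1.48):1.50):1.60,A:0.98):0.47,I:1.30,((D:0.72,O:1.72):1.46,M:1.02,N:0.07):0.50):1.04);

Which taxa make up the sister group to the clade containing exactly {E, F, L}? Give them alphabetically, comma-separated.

G, H

The clade containing exactly {E, F, L} attaches to the tree at the node subtending ((G,H),(L,E,F)).
The other lineage descending from that same node — the sister group — is (G,H); its 2 tips in alphabetical order are the answer.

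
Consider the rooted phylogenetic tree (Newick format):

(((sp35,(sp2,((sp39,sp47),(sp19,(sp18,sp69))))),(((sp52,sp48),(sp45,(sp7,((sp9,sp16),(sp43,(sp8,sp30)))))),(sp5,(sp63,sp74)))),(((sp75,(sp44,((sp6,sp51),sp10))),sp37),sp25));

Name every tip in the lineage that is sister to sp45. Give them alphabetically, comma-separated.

sp45 attaches to the tree at the node subtending (sp45,(sp7,((sp9,sp16),(sp43,(sp8,sp30))))).
The other lineage descending from that same node — the sister group — is (sp7,((sp9,sp16),(sp43,(sp8,sp30)))); its 6 tips in alphabetical order are the answer.

sp16, sp30, sp43, sp7, sp8, sp9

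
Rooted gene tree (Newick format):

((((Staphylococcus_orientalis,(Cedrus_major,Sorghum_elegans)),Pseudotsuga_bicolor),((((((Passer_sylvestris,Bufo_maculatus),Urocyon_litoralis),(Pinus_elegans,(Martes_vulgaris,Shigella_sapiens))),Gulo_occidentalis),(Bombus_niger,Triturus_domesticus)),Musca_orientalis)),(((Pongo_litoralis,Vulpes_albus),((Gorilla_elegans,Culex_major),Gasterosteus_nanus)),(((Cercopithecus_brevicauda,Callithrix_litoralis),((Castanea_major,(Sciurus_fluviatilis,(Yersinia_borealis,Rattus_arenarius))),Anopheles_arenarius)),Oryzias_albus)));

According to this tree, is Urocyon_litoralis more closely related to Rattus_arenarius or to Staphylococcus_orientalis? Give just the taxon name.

The MRCA of Urocyon_litoralis and Staphylococcus_orientalis subtends (((Staphylococcus_orientalis,(Cedrus_major,Sorghum_elegans)),Pseudotsuga_bicolor),((((((Passer_sylvestris,Bufo_maculatus),Urocyon_litoralis),(Pinus_elegans,(Martes_vulgaris,Shigella_sapiens))),Gulo_occidentalis),(Bombus_niger,Triturus_domesticus)),Musca_orientalis)) (14 taxa).
The MRCA of Urocyon_litoralis and Rattus_arenarius is the root, subtending the entire tree (27 taxa).
The first is nested inside the second, so Urocyon_litoralis shares a more recent common ancestor with Staphylococcus_orientalis.

Staphylococcus_orientalis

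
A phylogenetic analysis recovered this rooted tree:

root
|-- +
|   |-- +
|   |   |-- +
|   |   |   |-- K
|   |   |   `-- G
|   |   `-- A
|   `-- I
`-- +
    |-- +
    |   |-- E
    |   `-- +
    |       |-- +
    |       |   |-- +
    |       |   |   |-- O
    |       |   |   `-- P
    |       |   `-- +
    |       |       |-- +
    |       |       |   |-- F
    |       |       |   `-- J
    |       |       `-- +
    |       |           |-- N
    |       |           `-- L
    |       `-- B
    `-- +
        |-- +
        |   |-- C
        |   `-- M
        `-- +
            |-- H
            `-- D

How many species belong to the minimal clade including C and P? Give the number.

The MRCA of C and P is the node subtending ((E,(((O,P),((F,J),(N,L))),B)),((C,M),(H,D))).
That clade contains 12 terminal taxa: B, C, D, E, F, H, J, L, M, N, O, P.

12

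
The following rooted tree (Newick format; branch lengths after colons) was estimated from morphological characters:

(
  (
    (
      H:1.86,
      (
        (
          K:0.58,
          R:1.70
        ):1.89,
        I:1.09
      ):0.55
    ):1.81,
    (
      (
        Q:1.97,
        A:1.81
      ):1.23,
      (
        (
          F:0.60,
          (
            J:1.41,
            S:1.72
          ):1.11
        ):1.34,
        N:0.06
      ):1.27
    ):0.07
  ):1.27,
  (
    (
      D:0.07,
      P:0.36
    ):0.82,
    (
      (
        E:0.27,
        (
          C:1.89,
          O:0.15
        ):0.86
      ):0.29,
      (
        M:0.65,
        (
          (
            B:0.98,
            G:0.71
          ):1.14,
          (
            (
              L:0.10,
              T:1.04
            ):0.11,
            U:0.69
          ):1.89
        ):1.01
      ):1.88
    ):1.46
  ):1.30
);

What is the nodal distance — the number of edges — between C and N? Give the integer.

The MRCA of C and N is the root of the tree.
From C up to that node: 5 branches. From N up to the same node: 4 branches. Total: 5 + 4 = 9.

9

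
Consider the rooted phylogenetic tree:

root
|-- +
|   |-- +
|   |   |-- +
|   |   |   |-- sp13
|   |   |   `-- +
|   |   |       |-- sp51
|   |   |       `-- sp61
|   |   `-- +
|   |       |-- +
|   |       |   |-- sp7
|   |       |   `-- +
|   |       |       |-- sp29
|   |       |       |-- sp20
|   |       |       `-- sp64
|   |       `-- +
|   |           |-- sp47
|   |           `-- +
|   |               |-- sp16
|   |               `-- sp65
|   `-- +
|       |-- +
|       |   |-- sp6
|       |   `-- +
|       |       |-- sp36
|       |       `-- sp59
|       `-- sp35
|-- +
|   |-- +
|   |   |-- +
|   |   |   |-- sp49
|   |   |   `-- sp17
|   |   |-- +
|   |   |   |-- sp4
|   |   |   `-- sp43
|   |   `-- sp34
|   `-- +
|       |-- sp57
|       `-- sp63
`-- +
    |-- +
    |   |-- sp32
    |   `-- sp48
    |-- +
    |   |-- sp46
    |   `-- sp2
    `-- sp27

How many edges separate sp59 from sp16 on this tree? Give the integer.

9

The MRCA of sp59 and sp16 is the node subtending (((sp13,(sp51,sp61)),((sp7,(sp29,sp20,sp64)),(sp47,(sp16,sp65)))),((sp6,(sp36,sp59)),sp35)).
From sp59 up to that node: 4 branches. From sp16 up to the same node: 5 branches. Total: 4 + 5 = 9.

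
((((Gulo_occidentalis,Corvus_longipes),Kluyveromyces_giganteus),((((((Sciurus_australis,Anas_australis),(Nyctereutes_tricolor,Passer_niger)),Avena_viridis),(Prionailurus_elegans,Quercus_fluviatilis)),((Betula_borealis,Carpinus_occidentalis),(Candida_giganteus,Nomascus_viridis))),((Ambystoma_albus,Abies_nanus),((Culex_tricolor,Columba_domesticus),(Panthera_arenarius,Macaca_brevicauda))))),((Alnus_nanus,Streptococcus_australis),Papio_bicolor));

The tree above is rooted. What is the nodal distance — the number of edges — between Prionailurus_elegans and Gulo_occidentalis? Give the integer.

8

The MRCA of Prionailurus_elegans and Gulo_occidentalis is the node subtending (((Gulo_occidentalis,Corvus_longipes),Kluyveromyces_giganteus),((((((Sciurus_australis,Anas_australis),(Nyctereutes_tricolor,Passer_niger)),Avena_viridis),(Prionailurus_elegans,Quercus_fluviatilis)),((Betula_borealis,Carpinus_occidentalis),(Candida_giganteus,Nomascus_viridis))),((Ambystoma_albus,Abies_nanus),((Culex_tricolor,Columba_domesticus),(Panthera_arenarius,Macaca_brevicauda))))).
From Prionailurus_elegans up to that node: 5 branches. From Gulo_occidentalis up to the same node: 3 branches. Total: 5 + 3 = 8.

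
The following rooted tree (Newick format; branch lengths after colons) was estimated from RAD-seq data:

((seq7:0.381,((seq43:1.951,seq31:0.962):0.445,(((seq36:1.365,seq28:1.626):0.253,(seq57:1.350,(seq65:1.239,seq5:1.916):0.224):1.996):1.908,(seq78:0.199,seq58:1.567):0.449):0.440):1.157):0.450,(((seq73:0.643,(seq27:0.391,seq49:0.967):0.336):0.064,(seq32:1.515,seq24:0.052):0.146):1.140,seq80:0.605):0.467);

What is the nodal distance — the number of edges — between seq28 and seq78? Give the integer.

5

The MRCA of seq28 and seq78 is the node subtending (((seq36,seq28),(seq57,(seq65,seq5))),(seq78,seq58)).
From seq28 up to that node: 3 branches. From seq78 up to the same node: 2 branches. Total: 3 + 2 = 5.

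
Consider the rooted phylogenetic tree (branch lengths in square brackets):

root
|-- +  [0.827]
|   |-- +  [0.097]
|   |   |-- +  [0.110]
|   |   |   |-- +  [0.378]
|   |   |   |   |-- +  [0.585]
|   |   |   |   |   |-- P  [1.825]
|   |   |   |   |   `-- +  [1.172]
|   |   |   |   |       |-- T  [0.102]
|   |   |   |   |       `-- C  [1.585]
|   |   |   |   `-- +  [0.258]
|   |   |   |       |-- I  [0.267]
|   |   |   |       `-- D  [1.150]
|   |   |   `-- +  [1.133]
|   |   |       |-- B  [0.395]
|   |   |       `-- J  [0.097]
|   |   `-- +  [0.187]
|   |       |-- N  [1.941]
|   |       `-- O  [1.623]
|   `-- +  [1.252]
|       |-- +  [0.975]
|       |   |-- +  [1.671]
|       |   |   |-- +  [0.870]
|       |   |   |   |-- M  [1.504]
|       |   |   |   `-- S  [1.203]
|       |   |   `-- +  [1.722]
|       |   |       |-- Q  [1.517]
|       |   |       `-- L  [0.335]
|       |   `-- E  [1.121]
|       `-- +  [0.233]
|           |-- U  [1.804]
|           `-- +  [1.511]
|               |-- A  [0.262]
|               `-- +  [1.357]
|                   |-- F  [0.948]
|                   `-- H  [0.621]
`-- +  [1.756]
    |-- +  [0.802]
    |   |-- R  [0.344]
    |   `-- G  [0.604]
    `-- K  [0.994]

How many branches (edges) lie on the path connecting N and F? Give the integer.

The MRCA of N and F is the node subtending (((((P,(T,C)),(I,D)),(B,J)),(N,O)),((((M,S),(Q,L)),E),(U,(A,(F,H))))).
From N up to that node: 3 branches. From F up to the same node: 5 branches. Total: 3 + 5 = 8.

8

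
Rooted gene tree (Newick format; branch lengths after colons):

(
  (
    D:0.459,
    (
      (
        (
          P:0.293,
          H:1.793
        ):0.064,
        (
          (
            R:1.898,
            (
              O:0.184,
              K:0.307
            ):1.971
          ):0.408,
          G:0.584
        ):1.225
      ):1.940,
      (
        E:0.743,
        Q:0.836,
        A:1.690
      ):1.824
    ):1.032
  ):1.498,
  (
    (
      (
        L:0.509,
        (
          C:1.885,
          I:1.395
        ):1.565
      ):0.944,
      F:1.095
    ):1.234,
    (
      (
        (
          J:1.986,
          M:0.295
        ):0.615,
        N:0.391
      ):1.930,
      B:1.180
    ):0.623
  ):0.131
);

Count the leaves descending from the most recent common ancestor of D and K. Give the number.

10

The MRCA of D and K is the node subtending (D,(((P,H),((R,(O,K)),G)),(E,Q,A))).
That clade contains 10 terminal taxa: A, D, E, G, H, K, O, P, Q, R.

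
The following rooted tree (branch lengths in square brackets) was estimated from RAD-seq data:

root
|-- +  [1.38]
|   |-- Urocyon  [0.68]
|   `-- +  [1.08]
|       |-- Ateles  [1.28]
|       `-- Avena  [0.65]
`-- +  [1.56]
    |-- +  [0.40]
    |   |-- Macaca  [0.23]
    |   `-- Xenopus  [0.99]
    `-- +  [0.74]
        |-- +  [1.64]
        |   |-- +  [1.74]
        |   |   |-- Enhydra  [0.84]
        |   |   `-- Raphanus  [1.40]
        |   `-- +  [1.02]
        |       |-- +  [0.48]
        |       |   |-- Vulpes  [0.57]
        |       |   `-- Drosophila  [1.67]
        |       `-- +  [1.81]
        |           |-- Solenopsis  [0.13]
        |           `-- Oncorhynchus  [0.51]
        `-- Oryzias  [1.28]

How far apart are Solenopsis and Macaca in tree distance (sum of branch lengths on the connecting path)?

5.97

The path runs Solenopsis → … → MRCA → … → Macaca; the MRCA is the node subtending ((Macaca,Xenopus),(((Enhydra,Raphanus),((Vulpes,Drosophila),(Solenopsis,Oncorhynchus))),Oryzias)).
Branch lengths along that path: 0.13 + 1.81 + 1.02 + 1.64 + 0.74 + 0.40 + 0.23 = 5.97.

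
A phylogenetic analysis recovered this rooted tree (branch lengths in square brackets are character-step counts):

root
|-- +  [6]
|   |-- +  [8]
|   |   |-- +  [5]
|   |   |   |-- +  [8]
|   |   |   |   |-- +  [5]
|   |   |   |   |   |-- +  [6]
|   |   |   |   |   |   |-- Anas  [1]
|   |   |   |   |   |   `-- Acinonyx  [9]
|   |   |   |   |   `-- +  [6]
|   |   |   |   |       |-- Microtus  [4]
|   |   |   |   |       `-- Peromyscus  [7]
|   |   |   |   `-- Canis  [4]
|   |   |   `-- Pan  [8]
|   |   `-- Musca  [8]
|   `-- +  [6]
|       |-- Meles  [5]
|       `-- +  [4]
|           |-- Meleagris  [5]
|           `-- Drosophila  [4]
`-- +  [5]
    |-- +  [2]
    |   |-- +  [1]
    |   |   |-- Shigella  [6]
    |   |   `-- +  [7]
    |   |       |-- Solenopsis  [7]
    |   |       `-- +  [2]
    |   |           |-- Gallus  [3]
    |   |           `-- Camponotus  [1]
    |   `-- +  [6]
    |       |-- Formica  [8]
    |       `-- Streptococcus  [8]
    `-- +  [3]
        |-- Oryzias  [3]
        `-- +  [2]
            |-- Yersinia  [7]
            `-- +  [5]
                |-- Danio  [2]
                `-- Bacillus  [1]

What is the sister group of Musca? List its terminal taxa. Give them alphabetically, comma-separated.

Acinonyx, Anas, Canis, Microtus, Pan, Peromyscus

Musca attaches to the tree at the node subtending (((((Anas,Acinonyx),(Microtus,Peromyscus)),Canis),Pan),Musca).
The other lineage descending from that same node — the sister group — is ((((Anas,Acinonyx),(Microtus,Peromyscus)),Canis),Pan); its 6 tips in alphabetical order are the answer.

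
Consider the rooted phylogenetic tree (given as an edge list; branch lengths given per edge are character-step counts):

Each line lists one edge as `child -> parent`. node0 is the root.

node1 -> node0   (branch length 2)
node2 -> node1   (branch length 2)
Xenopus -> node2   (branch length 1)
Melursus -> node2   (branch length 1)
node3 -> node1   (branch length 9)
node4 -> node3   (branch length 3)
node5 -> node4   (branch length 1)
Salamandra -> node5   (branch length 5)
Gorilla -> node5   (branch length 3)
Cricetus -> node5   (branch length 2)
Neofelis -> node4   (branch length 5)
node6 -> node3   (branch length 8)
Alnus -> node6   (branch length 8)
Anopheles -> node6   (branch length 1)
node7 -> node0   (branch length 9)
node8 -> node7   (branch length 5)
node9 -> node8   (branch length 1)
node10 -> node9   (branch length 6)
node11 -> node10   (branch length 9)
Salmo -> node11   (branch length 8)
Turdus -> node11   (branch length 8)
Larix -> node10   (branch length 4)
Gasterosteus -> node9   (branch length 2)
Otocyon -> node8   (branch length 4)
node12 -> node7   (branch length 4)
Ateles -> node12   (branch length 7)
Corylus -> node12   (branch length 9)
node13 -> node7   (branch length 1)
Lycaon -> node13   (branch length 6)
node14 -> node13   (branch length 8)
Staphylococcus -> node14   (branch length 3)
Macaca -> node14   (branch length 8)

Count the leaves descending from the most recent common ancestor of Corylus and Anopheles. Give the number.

18

The MRCA of Corylus and Anopheles is the root, so the clade is the entire tree.
That clade contains 18 terminal taxa: Alnus, Anopheles, Ateles, Corylus, Cricetus, Gasterosteus, Gorilla, Larix, Lycaon, Macaca, Melursus, Neofelis, Otocyon, Salamandra, Salmo, Staphylococcus, Turdus, Xenopus.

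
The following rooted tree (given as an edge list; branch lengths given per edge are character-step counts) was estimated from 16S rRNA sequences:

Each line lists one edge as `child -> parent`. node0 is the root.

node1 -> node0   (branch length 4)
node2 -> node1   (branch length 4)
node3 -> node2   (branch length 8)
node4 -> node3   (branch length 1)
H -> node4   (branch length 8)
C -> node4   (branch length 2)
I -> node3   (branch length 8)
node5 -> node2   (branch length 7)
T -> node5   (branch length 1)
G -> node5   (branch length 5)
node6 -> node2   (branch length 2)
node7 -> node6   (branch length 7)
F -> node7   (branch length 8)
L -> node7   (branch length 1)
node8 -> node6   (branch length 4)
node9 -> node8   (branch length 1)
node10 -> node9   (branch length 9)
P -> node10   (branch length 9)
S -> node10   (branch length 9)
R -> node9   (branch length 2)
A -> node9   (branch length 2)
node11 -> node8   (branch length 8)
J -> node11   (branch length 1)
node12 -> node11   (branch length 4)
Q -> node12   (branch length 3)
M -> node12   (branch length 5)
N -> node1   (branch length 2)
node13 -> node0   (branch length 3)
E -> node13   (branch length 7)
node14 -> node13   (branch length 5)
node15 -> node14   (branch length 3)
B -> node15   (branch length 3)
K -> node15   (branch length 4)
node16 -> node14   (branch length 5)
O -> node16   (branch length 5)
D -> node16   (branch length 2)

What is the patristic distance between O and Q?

The path runs O → … → MRCA → … → Q; the MRCA is the root of the tree.
Branch lengths along that path: 5 + 5 + 5 + 3 + 4 + 4 + 2 + 4 + 8 + 4 + 3 = 47.

47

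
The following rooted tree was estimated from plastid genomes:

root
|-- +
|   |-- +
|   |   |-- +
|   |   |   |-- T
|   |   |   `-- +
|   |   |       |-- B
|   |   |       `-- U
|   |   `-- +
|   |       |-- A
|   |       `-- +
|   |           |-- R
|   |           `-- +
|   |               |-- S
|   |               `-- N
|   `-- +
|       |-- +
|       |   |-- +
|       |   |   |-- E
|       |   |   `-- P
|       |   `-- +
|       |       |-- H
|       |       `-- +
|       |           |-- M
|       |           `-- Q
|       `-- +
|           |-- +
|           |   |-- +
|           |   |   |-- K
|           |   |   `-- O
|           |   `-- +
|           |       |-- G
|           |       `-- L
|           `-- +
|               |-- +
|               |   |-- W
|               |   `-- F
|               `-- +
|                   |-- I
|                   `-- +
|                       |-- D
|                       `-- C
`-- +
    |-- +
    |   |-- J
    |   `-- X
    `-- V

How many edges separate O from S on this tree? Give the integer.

10

The MRCA of O and S is the node subtending (((T,(B,U)),(A,(R,(S,N)))),(((E,P),(H,(M,Q))),(((K,O),(G,L)),((W,F),(I,(D,C)))))).
From O up to that node: 5 branches. From S up to the same node: 5 branches. Total: 5 + 5 = 10.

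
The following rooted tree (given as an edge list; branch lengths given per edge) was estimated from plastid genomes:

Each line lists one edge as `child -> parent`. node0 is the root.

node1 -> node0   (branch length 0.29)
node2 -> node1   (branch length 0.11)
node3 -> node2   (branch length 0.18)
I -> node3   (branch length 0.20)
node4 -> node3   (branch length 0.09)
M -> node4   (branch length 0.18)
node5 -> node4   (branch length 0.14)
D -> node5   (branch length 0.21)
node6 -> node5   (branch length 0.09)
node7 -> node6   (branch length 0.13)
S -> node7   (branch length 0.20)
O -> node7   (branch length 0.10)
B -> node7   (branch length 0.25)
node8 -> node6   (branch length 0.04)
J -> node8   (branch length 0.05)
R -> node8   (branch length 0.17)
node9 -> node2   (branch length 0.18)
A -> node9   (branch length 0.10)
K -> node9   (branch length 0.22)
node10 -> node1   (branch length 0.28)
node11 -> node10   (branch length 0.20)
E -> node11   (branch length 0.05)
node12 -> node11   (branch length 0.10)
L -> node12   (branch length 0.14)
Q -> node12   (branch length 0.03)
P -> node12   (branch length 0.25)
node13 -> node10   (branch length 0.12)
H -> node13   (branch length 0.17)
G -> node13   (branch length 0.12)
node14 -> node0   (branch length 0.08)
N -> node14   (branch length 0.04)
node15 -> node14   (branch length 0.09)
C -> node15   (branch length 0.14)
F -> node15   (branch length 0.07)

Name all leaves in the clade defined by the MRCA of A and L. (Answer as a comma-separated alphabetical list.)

A, B, D, E, G, H, I, J, K, L, M, O, P, Q, R, S

Tracing A: it sits inside (A,K).
Tracing L: it sits inside (L,Q,P).
The smallest clade enclosing both is (((I,(M,(D,((S,O,B),(J,R))))),(A,K)),((E,(L,Q,P)),(H,G))); the answer is its 16 terminal taxa in alphabetical order.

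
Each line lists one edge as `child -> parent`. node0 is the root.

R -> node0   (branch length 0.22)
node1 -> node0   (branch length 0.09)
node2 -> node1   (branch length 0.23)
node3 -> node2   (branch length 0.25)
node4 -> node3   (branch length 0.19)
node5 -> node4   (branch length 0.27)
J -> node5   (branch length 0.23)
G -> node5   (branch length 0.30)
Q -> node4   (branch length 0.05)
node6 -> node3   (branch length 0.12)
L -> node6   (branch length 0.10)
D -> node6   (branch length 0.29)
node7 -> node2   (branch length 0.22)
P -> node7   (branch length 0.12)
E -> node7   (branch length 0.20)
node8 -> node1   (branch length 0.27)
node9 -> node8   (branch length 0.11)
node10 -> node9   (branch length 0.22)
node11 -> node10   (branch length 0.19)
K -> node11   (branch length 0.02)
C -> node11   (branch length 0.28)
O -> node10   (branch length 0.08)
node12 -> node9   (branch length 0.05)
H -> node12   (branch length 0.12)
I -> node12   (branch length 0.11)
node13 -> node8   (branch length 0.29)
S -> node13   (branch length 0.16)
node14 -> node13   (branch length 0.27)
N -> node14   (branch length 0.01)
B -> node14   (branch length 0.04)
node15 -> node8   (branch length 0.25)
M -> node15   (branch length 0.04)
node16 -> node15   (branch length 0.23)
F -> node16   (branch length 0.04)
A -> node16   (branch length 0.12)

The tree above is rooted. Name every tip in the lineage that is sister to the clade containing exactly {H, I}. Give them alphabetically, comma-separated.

C, K, O

The clade containing exactly {H, I} attaches to the tree at the node subtending (((K,C),O),(H,I)).
The other lineage descending from that same node — the sister group — is ((K,C),O); its 3 tips in alphabetical order are the answer.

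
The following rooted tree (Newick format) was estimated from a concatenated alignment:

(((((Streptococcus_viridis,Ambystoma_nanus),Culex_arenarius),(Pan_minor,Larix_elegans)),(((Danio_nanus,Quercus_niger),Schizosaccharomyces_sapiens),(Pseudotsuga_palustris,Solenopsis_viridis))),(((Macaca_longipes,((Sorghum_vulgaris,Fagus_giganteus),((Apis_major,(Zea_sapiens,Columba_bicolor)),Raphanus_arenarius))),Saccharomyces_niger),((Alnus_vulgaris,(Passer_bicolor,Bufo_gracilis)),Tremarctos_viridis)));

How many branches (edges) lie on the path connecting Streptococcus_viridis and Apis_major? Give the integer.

The MRCA of Streptococcus_viridis and Apis_major is the root of the tree.
From Streptococcus_viridis up to that node: 5 branches. From Apis_major up to the same node: 7 branches. Total: 5 + 7 = 12.

12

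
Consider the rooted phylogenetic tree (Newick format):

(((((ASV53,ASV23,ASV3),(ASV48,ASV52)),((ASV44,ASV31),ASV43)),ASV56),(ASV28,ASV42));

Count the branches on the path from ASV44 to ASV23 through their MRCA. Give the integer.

6

The MRCA of ASV44 and ASV23 is the node subtending (((ASV53,ASV23,ASV3),(ASV48,ASV52)),((ASV44,ASV31),ASV43)).
From ASV44 up to that node: 3 branches. From ASV23 up to the same node: 3 branches. Total: 3 + 3 = 6.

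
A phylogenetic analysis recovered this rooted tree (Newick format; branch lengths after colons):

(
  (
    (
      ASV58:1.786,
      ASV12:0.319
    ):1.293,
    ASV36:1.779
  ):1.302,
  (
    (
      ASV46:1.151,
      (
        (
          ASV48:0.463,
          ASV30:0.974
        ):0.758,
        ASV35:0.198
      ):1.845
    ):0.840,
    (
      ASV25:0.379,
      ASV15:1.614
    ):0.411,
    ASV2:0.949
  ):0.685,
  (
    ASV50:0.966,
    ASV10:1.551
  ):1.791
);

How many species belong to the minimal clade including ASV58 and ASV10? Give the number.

12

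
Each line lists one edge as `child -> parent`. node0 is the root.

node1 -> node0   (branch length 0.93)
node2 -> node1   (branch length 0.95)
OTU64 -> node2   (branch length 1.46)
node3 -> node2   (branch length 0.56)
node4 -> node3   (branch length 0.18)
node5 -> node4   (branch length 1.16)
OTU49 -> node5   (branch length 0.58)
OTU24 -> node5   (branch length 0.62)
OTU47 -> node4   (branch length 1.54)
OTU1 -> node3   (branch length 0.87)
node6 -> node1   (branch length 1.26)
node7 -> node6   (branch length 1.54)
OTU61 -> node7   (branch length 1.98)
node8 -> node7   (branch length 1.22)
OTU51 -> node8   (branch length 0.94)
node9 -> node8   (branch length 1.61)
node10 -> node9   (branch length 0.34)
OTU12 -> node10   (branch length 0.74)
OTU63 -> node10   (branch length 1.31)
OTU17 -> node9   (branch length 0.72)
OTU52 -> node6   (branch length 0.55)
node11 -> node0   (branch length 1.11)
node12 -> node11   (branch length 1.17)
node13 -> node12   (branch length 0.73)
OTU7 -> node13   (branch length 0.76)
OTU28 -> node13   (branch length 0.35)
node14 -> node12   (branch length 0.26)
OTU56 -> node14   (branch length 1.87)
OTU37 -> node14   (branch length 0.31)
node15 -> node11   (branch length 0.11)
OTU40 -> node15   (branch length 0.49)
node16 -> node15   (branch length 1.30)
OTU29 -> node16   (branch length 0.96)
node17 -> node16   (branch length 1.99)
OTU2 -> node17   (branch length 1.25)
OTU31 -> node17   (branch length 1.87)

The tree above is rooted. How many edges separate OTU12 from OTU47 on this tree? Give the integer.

10

The MRCA of OTU12 and OTU47 is the node subtending ((OTU64,(((OTU49,OTU24),OTU47),OTU1)),((OTU61,(OTU51,((OTU12,OTU63),OTU17))),OTU52)).
From OTU12 up to that node: 6 branches. From OTU47 up to the same node: 4 branches. Total: 6 + 4 = 10.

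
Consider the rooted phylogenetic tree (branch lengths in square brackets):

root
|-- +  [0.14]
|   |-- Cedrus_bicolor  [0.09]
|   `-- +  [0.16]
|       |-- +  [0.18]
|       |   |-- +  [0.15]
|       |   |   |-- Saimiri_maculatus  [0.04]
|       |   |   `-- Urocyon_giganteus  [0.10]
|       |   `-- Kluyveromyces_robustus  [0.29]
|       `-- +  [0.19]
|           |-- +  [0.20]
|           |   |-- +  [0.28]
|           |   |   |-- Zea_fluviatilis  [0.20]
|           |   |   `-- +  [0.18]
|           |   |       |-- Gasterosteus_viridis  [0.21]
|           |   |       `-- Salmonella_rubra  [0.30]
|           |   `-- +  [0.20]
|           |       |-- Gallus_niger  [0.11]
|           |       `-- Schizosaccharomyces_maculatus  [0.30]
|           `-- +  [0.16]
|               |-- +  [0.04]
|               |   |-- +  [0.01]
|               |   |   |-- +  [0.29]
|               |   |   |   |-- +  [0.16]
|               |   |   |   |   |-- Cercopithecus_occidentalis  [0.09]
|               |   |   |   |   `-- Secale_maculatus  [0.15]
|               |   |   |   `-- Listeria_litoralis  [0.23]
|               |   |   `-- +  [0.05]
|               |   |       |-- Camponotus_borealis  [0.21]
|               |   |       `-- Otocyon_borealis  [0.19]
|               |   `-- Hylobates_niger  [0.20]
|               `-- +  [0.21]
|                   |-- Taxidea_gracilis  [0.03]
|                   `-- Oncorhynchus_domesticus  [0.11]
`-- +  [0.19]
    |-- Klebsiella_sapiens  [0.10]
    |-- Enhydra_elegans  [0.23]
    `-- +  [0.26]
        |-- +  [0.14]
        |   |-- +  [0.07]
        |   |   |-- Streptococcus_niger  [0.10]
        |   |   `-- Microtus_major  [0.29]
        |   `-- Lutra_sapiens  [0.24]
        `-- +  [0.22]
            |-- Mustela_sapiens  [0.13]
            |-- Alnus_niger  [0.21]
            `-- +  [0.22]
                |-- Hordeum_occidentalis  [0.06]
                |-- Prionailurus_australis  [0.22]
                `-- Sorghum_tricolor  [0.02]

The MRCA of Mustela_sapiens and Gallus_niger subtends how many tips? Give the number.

27

The MRCA of Mustela_sapiens and Gallus_niger is the root, so the clade is the entire tree.
That clade contains 27 terminal taxa: Alnus_niger, Camponotus_borealis, Cedrus_bicolor, Cercopithecus_occidentalis, Enhydra_elegans, Gallus_niger, Gasterosteus_viridis, Hordeum_occidentalis, Hylobates_niger, Klebsiella_sapiens, Kluyveromyces_robustus, Listeria_litoralis, Lutra_sapiens, Microtus_major, Mustela_sapiens, Oncorhynchus_domesticus, Otocyon_borealis, Prionailurus_australis, Saimiri_maculatus, Salmonella_rubra, Schizosaccharomyces_maculatus, Secale_maculatus, Sorghum_tricolor, Streptococcus_niger, Taxidea_gracilis, Urocyon_giganteus, Zea_fluviatilis.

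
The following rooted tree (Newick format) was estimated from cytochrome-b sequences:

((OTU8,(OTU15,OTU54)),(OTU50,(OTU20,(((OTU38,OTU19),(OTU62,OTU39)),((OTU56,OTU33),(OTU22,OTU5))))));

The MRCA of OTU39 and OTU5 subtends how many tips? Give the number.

The MRCA of OTU39 and OTU5 is the node subtending (((OTU38,OTU19),(OTU62,OTU39)),((OTU56,OTU33),(OTU22,OTU5))).
That clade contains 8 terminal taxa: OTU19, OTU22, OTU33, OTU38, OTU39, OTU5, OTU56, OTU62.

8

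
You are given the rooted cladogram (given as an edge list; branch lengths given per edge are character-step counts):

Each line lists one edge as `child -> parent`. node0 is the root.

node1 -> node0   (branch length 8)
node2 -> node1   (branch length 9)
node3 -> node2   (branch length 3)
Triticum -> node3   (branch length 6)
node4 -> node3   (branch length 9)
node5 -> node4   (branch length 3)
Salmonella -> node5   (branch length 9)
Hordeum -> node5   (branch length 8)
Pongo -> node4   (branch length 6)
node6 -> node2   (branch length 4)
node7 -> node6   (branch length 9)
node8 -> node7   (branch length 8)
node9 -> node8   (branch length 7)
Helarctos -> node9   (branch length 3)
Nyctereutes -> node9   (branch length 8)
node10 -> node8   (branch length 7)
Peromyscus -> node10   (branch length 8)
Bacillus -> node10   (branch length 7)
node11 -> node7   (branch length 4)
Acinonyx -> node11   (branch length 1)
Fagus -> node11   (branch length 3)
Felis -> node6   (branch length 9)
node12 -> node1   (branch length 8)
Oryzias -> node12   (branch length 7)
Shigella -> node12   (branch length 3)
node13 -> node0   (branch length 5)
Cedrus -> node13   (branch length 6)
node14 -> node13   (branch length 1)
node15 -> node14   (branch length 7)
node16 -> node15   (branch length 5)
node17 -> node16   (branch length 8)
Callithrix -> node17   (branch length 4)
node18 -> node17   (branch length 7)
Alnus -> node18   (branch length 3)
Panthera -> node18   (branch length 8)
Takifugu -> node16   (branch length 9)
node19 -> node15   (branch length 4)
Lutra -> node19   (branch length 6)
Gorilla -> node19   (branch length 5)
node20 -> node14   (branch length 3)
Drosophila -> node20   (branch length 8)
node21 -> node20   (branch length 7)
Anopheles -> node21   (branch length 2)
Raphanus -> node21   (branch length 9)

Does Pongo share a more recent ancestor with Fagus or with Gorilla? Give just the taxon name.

Fagus

The MRCA of Pongo and Fagus subtends ((Triticum,((Salmonella,Hordeum),Pongo)),((((Helarctos,Nyctereutes),(Peromyscus,Bacillus)),(Acinonyx,Fagus)),Felis)) (11 taxa).
The MRCA of Pongo and Gorilla is the root, subtending the entire tree (23 taxa).
The first is nested inside the second, so Pongo shares a more recent common ancestor with Fagus.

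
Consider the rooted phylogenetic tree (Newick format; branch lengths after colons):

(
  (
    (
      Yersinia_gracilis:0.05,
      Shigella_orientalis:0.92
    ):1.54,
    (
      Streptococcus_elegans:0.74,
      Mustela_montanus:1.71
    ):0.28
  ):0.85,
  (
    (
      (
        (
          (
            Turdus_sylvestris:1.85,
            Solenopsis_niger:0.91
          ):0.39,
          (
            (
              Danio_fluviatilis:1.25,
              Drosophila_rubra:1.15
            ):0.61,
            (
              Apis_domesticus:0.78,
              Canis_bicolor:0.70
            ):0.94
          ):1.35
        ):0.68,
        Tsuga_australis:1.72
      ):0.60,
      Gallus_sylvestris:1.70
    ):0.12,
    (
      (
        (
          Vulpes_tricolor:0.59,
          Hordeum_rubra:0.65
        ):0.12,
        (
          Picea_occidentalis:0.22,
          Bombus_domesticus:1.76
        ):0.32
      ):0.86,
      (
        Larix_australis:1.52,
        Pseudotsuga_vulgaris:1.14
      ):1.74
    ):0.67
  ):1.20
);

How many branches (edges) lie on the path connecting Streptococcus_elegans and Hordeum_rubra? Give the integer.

8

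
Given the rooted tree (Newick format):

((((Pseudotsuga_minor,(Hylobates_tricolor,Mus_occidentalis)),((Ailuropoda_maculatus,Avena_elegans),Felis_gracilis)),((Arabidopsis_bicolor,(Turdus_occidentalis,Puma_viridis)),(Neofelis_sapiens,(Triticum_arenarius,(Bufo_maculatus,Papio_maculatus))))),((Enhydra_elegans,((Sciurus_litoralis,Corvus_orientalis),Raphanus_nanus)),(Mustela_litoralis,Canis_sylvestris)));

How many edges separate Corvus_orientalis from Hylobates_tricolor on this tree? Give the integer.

The MRCA of Corvus_orientalis and Hylobates_tricolor is the root of the tree.
From Corvus_orientalis up to that node: 5 branches. From Hylobates_tricolor up to the same node: 5 branches. Total: 5 + 5 = 10.

10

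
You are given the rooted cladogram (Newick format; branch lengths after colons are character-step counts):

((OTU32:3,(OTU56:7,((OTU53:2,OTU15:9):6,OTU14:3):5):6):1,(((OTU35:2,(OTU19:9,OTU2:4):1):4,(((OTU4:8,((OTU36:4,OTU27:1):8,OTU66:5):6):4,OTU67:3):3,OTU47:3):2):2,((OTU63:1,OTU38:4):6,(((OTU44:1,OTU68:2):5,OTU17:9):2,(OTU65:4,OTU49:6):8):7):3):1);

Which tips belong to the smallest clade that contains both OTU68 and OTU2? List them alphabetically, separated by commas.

Tracing OTU68: it sits inside (OTU44,OTU68).
Tracing OTU2: it sits inside (OTU19,OTU2).
The smallest clade enclosing both is (((OTU35,(OTU19,OTU2)),(((OTU4,((OTU36,OTU27),OTU66)),OTU67),OTU47)),((OTU63,OTU38),(((OTU44,OTU68),OTU17),(OTU65,OTU49)))); the answer is its 16 terminal taxa in alphabetical order.

OTU17, OTU19, OTU2, OTU27, OTU35, OTU36, OTU38, OTU4, OTU44, OTU47, OTU49, OTU63, OTU65, OTU66, OTU67, OTU68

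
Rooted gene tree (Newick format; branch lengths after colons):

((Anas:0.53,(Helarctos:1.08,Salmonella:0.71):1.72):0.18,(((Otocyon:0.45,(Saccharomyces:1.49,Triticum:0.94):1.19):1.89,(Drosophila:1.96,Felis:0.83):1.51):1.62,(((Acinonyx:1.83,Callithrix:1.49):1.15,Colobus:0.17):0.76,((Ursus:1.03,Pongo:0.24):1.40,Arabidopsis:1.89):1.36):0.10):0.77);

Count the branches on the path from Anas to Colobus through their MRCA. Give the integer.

The MRCA of Anas and Colobus is the root of the tree.
From Anas up to that node: 2 branches. From Colobus up to the same node: 4 branches. Total: 2 + 4 = 6.

6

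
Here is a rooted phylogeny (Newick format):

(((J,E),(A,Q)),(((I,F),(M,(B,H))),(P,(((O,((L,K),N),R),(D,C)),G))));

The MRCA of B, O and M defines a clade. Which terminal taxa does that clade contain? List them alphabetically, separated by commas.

B, C, D, F, G, H, I, K, L, M, N, O, P, R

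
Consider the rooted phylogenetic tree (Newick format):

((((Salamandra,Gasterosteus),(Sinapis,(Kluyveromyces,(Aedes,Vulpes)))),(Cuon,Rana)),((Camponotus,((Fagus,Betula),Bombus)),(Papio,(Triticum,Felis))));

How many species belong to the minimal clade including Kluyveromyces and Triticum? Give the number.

15

The MRCA of Kluyveromyces and Triticum is the root, so the clade is the entire tree.
That clade contains 15 terminal taxa: Aedes, Betula, Bombus, Camponotus, Cuon, Fagus, Felis, Gasterosteus, Kluyveromyces, Papio, Rana, Salamandra, Sinapis, Triticum, Vulpes.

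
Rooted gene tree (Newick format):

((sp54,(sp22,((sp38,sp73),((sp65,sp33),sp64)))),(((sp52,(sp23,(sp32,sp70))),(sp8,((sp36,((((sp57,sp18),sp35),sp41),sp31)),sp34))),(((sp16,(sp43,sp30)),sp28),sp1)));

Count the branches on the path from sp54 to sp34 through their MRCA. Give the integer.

The MRCA of sp54 and sp34 is the root of the tree.
From sp54 up to that node: 2 branches. From sp34 up to the same node: 5 branches. Total: 2 + 5 = 7.

7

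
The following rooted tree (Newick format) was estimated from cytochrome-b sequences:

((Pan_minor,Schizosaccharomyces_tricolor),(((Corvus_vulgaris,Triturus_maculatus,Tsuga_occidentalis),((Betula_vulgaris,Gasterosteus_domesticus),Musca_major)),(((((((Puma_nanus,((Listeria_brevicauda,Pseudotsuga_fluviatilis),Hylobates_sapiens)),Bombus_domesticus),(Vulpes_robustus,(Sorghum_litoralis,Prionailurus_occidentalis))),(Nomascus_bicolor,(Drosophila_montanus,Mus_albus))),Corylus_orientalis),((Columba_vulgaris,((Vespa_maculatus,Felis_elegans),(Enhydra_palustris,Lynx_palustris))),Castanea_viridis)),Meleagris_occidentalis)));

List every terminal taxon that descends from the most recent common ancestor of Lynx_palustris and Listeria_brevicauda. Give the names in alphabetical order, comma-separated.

Bombus_domesticus, Castanea_viridis, Columba_vulgaris, Corylus_orientalis, Drosophila_montanus, Enhydra_palustris, Felis_elegans, Hylobates_sapiens, Listeria_brevicauda, Lynx_palustris, Mus_albus, Nomascus_bicolor, Prionailurus_occidentalis, Pseudotsuga_fluviatilis, Puma_nanus, Sorghum_litoralis, Vespa_maculatus, Vulpes_robustus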